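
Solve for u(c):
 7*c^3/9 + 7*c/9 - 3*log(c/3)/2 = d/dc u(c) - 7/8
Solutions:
 u(c) = C1 + 7*c^4/36 + 7*c^2/18 - 3*c*log(c)/2 + 3*c*log(3)/2 + 19*c/8


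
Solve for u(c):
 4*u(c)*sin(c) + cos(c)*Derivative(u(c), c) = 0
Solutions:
 u(c) = C1*cos(c)^4


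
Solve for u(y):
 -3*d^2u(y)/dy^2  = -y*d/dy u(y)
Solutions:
 u(y) = C1 + C2*erfi(sqrt(6)*y/6)


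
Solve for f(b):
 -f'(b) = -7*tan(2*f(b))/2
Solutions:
 f(b) = -asin(C1*exp(7*b))/2 + pi/2
 f(b) = asin(C1*exp(7*b))/2


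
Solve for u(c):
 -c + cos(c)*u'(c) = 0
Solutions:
 u(c) = C1 + Integral(c/cos(c), c)


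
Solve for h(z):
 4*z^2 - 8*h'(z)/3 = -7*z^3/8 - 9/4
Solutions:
 h(z) = C1 + 21*z^4/256 + z^3/2 + 27*z/32


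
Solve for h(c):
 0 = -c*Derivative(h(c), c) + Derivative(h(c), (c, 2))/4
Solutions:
 h(c) = C1 + C2*erfi(sqrt(2)*c)


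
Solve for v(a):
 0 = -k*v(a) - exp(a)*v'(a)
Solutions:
 v(a) = C1*exp(k*exp(-a))


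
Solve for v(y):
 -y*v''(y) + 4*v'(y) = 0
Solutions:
 v(y) = C1 + C2*y^5


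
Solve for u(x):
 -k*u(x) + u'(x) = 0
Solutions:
 u(x) = C1*exp(k*x)


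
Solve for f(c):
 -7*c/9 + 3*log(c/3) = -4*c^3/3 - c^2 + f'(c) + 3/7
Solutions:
 f(c) = C1 + c^4/3 + c^3/3 - 7*c^2/18 + 3*c*log(c) - 24*c/7 - 3*c*log(3)


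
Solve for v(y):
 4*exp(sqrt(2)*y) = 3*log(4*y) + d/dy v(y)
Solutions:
 v(y) = C1 - 3*y*log(y) + 3*y*(1 - 2*log(2)) + 2*sqrt(2)*exp(sqrt(2)*y)


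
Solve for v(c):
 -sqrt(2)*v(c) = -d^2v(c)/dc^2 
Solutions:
 v(c) = C1*exp(-2^(1/4)*c) + C2*exp(2^(1/4)*c)


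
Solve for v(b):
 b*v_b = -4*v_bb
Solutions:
 v(b) = C1 + C2*erf(sqrt(2)*b/4)


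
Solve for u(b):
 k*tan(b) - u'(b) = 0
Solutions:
 u(b) = C1 - k*log(cos(b))


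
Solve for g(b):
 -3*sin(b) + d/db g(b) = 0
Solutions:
 g(b) = C1 - 3*cos(b)


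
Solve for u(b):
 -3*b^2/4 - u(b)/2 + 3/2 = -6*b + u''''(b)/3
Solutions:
 u(b) = -3*b^2/2 + 12*b + (C1*sin(6^(1/4)*b/2) + C2*cos(6^(1/4)*b/2))*exp(-6^(1/4)*b/2) + (C3*sin(6^(1/4)*b/2) + C4*cos(6^(1/4)*b/2))*exp(6^(1/4)*b/2) + 3


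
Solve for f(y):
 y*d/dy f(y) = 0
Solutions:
 f(y) = C1


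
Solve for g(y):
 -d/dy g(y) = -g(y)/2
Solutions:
 g(y) = C1*exp(y/2)


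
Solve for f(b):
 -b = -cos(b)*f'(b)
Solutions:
 f(b) = C1 + Integral(b/cos(b), b)


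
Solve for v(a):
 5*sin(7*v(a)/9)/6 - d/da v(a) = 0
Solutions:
 -5*a/6 + 9*log(cos(7*v(a)/9) - 1)/14 - 9*log(cos(7*v(a)/9) + 1)/14 = C1


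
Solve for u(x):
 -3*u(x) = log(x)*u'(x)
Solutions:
 u(x) = C1*exp(-3*li(x))


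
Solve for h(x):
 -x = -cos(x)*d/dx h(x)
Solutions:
 h(x) = C1 + Integral(x/cos(x), x)


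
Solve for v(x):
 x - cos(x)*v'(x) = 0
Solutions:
 v(x) = C1 + Integral(x/cos(x), x)


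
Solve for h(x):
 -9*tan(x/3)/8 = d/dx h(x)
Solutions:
 h(x) = C1 + 27*log(cos(x/3))/8


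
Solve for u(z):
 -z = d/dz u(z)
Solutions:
 u(z) = C1 - z^2/2


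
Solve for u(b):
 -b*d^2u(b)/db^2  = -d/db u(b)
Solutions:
 u(b) = C1 + C2*b^2


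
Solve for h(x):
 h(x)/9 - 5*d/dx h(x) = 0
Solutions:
 h(x) = C1*exp(x/45)


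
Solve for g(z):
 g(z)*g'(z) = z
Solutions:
 g(z) = -sqrt(C1 + z^2)
 g(z) = sqrt(C1 + z^2)


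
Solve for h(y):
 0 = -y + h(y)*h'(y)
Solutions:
 h(y) = -sqrt(C1 + y^2)
 h(y) = sqrt(C1 + y^2)


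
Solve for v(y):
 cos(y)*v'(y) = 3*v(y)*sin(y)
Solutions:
 v(y) = C1/cos(y)^3


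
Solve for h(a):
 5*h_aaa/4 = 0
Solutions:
 h(a) = C1 + C2*a + C3*a^2


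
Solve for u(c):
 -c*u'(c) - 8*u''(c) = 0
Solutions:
 u(c) = C1 + C2*erf(c/4)


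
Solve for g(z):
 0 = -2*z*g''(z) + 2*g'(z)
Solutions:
 g(z) = C1 + C2*z^2


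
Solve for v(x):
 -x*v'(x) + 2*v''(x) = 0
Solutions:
 v(x) = C1 + C2*erfi(x/2)


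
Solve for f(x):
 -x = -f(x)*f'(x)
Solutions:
 f(x) = -sqrt(C1 + x^2)
 f(x) = sqrt(C1 + x^2)


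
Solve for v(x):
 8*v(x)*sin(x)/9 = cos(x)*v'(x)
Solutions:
 v(x) = C1/cos(x)^(8/9)


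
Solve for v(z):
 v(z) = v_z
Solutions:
 v(z) = C1*exp(z)


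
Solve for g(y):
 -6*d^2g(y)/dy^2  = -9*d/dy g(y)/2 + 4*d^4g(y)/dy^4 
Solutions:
 g(y) = C1 + C2*exp(2^(1/3)*y*(-2^(1/3)*(9 + sqrt(113))^(1/3) + 4/(9 + sqrt(113))^(1/3))/8)*sin(2^(1/3)*sqrt(3)*y*(4/(9 + sqrt(113))^(1/3) + 2^(1/3)*(9 + sqrt(113))^(1/3))/8) + C3*exp(2^(1/3)*y*(-2^(1/3)*(9 + sqrt(113))^(1/3) + 4/(9 + sqrt(113))^(1/3))/8)*cos(2^(1/3)*sqrt(3)*y*(4/(9 + sqrt(113))^(1/3) + 2^(1/3)*(9 + sqrt(113))^(1/3))/8) + C4*exp(2^(1/3)*y*(-1/(9 + sqrt(113))^(1/3) + 2^(1/3)*(9 + sqrt(113))^(1/3)/4))


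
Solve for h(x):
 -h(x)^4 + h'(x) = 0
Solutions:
 h(x) = (-1/(C1 + 3*x))^(1/3)
 h(x) = (-1/(C1 + x))^(1/3)*(-3^(2/3) - 3*3^(1/6)*I)/6
 h(x) = (-1/(C1 + x))^(1/3)*(-3^(2/3) + 3*3^(1/6)*I)/6


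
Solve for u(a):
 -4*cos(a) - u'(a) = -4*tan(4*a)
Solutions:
 u(a) = C1 - log(cos(4*a)) - 4*sin(a)


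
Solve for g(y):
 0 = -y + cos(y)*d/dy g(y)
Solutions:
 g(y) = C1 + Integral(y/cos(y), y)


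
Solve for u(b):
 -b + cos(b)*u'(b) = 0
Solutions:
 u(b) = C1 + Integral(b/cos(b), b)


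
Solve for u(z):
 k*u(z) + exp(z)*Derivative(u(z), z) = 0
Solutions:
 u(z) = C1*exp(k*exp(-z))


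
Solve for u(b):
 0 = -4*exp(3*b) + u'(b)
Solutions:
 u(b) = C1 + 4*exp(3*b)/3


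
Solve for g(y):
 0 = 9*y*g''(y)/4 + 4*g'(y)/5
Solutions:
 g(y) = C1 + C2*y^(29/45)


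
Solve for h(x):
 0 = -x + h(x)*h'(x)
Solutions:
 h(x) = -sqrt(C1 + x^2)
 h(x) = sqrt(C1 + x^2)


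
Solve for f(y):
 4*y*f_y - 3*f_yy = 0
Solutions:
 f(y) = C1 + C2*erfi(sqrt(6)*y/3)


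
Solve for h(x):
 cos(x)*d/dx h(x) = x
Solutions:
 h(x) = C1 + Integral(x/cos(x), x)


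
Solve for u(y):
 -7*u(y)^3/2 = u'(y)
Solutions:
 u(y) = -sqrt(-1/(C1 - 7*y))
 u(y) = sqrt(-1/(C1 - 7*y))


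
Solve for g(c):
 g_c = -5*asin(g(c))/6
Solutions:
 Integral(1/asin(_y), (_y, g(c))) = C1 - 5*c/6


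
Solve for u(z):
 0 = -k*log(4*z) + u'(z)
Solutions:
 u(z) = C1 + k*z*log(z) - k*z + k*z*log(4)


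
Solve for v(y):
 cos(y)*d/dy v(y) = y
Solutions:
 v(y) = C1 + Integral(y/cos(y), y)


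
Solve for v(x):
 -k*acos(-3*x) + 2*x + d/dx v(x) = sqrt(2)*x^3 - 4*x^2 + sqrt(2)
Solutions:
 v(x) = C1 + k*(x*acos(-3*x) + sqrt(1 - 9*x^2)/3) + sqrt(2)*x^4/4 - 4*x^3/3 - x^2 + sqrt(2)*x


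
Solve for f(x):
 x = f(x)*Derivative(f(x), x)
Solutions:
 f(x) = -sqrt(C1 + x^2)
 f(x) = sqrt(C1 + x^2)


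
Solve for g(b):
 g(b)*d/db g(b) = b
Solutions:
 g(b) = -sqrt(C1 + b^2)
 g(b) = sqrt(C1 + b^2)


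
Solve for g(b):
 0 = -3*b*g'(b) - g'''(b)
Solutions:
 g(b) = C1 + Integral(C2*airyai(-3^(1/3)*b) + C3*airybi(-3^(1/3)*b), b)


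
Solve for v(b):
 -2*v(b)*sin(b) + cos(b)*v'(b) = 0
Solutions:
 v(b) = C1/cos(b)^2


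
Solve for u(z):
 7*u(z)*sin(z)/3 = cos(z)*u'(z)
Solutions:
 u(z) = C1/cos(z)^(7/3)


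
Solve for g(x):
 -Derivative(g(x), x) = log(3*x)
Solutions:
 g(x) = C1 - x*log(x) - x*log(3) + x


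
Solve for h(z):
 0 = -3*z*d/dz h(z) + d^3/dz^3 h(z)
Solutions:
 h(z) = C1 + Integral(C2*airyai(3^(1/3)*z) + C3*airybi(3^(1/3)*z), z)


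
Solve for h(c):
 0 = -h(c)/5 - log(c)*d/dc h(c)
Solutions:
 h(c) = C1*exp(-li(c)/5)


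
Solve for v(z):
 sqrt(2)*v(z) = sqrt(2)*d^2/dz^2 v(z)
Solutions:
 v(z) = C1*exp(-z) + C2*exp(z)


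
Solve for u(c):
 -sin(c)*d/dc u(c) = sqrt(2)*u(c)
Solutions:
 u(c) = C1*(cos(c) + 1)^(sqrt(2)/2)/(cos(c) - 1)^(sqrt(2)/2)


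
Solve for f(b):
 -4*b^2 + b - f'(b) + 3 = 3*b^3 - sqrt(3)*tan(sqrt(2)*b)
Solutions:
 f(b) = C1 - 3*b^4/4 - 4*b^3/3 + b^2/2 + 3*b - sqrt(6)*log(cos(sqrt(2)*b))/2


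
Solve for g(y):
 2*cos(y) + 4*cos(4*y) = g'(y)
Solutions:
 g(y) = C1 + 2*sin(y) + sin(4*y)


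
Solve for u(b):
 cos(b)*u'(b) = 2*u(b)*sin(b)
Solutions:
 u(b) = C1/cos(b)^2


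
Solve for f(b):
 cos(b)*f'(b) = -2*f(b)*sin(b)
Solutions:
 f(b) = C1*cos(b)^2


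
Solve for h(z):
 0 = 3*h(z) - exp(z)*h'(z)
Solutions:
 h(z) = C1*exp(-3*exp(-z))


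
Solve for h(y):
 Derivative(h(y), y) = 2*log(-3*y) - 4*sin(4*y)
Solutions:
 h(y) = C1 + 2*y*log(-y) - 2*y + 2*y*log(3) + cos(4*y)


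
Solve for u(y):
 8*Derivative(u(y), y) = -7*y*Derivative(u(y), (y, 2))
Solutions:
 u(y) = C1 + C2/y^(1/7)


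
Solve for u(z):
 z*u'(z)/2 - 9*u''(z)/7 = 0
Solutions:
 u(z) = C1 + C2*erfi(sqrt(7)*z/6)


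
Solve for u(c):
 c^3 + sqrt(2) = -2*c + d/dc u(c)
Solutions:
 u(c) = C1 + c^4/4 + c^2 + sqrt(2)*c


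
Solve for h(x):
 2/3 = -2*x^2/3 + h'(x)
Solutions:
 h(x) = C1 + 2*x^3/9 + 2*x/3


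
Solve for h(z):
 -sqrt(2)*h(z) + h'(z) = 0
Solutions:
 h(z) = C1*exp(sqrt(2)*z)


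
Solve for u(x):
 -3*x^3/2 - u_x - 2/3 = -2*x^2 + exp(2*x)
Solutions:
 u(x) = C1 - 3*x^4/8 + 2*x^3/3 - 2*x/3 - exp(2*x)/2


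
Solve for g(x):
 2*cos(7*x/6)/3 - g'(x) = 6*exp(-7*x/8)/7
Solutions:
 g(x) = C1 + 4*sin(7*x/6)/7 + 48*exp(-7*x/8)/49


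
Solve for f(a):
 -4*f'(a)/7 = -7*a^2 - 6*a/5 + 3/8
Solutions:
 f(a) = C1 + 49*a^3/12 + 21*a^2/20 - 21*a/32


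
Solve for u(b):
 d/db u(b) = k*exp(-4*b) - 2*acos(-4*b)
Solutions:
 u(b) = C1 - 2*b*acos(-4*b) - k*exp(-4*b)/4 - sqrt(1 - 16*b^2)/2


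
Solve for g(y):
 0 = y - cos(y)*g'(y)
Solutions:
 g(y) = C1 + Integral(y/cos(y), y)


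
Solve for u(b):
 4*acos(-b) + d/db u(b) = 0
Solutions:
 u(b) = C1 - 4*b*acos(-b) - 4*sqrt(1 - b^2)


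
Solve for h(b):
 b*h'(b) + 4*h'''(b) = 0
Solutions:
 h(b) = C1 + Integral(C2*airyai(-2^(1/3)*b/2) + C3*airybi(-2^(1/3)*b/2), b)


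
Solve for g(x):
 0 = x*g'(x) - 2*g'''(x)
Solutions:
 g(x) = C1 + Integral(C2*airyai(2^(2/3)*x/2) + C3*airybi(2^(2/3)*x/2), x)


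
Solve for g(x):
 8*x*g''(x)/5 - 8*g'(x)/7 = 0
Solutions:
 g(x) = C1 + C2*x^(12/7)


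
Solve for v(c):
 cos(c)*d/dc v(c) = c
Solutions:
 v(c) = C1 + Integral(c/cos(c), c)


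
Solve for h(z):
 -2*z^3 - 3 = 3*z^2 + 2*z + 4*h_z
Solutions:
 h(z) = C1 - z^4/8 - z^3/4 - z^2/4 - 3*z/4


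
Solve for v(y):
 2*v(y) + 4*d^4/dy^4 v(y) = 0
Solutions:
 v(y) = (C1*sin(2^(1/4)*y/2) + C2*cos(2^(1/4)*y/2))*exp(-2^(1/4)*y/2) + (C3*sin(2^(1/4)*y/2) + C4*cos(2^(1/4)*y/2))*exp(2^(1/4)*y/2)


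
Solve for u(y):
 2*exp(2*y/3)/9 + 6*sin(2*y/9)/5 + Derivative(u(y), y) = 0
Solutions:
 u(y) = C1 - exp(2*y/3)/3 + 27*cos(2*y/9)/5


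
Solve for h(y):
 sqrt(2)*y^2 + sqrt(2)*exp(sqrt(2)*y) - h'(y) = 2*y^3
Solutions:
 h(y) = C1 - y^4/2 + sqrt(2)*y^3/3 + exp(sqrt(2)*y)


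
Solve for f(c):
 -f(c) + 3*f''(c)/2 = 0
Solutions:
 f(c) = C1*exp(-sqrt(6)*c/3) + C2*exp(sqrt(6)*c/3)


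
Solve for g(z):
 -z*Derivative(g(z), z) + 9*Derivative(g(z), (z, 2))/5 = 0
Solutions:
 g(z) = C1 + C2*erfi(sqrt(10)*z/6)


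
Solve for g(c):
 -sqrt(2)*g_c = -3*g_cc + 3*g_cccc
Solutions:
 g(c) = C1 + C2*exp(2^(1/6)*3^(1/3)*c*(2*3^(1/3)/(sqrt(3) + 3)^(1/3) + 2^(2/3)*(sqrt(3) + 3)^(1/3))/12)*sin(6^(1/6)*c*(-6^(2/3)*(sqrt(3) + 3)^(1/3) + 6/(sqrt(3) + 3)^(1/3))/12) + C3*exp(2^(1/6)*3^(1/3)*c*(2*3^(1/3)/(sqrt(3) + 3)^(1/3) + 2^(2/3)*(sqrt(3) + 3)^(1/3))/12)*cos(6^(1/6)*c*(-6^(2/3)*(sqrt(3) + 3)^(1/3) + 6/(sqrt(3) + 3)^(1/3))/12) + C4*exp(-2^(1/6)*3^(1/3)*c*(2*3^(1/3)/(sqrt(3) + 3)^(1/3) + 2^(2/3)*(sqrt(3) + 3)^(1/3))/6)


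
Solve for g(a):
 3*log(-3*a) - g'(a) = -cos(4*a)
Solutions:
 g(a) = C1 + 3*a*log(-a) - 3*a + 3*a*log(3) + sin(4*a)/4


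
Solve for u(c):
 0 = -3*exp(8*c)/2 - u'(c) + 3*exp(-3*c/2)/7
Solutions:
 u(c) = C1 - 3*exp(8*c)/16 - 2*exp(-3*c/2)/7


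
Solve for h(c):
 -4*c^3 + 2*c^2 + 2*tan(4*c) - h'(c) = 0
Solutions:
 h(c) = C1 - c^4 + 2*c^3/3 - log(cos(4*c))/2


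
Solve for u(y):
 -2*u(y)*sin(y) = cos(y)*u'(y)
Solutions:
 u(y) = C1*cos(y)^2


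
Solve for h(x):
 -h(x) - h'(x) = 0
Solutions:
 h(x) = C1*exp(-x)


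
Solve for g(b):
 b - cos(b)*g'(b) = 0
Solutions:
 g(b) = C1 + Integral(b/cos(b), b)


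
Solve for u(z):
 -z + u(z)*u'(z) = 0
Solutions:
 u(z) = -sqrt(C1 + z^2)
 u(z) = sqrt(C1 + z^2)


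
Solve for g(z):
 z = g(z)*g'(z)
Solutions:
 g(z) = -sqrt(C1 + z^2)
 g(z) = sqrt(C1 + z^2)


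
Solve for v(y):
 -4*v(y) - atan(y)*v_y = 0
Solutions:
 v(y) = C1*exp(-4*Integral(1/atan(y), y))


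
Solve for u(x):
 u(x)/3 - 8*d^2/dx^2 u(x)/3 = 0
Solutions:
 u(x) = C1*exp(-sqrt(2)*x/4) + C2*exp(sqrt(2)*x/4)


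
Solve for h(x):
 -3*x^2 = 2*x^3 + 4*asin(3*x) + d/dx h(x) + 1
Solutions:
 h(x) = C1 - x^4/2 - x^3 - 4*x*asin(3*x) - x - 4*sqrt(1 - 9*x^2)/3


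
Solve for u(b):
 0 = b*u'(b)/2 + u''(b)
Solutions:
 u(b) = C1 + C2*erf(b/2)


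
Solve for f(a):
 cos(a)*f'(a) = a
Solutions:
 f(a) = C1 + Integral(a/cos(a), a)


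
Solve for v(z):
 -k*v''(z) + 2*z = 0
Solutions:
 v(z) = C1 + C2*z + z^3/(3*k)


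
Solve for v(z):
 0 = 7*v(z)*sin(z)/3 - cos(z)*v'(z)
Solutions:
 v(z) = C1/cos(z)^(7/3)


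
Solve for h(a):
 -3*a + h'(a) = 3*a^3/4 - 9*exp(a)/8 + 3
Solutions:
 h(a) = C1 + 3*a^4/16 + 3*a^2/2 + 3*a - 9*exp(a)/8


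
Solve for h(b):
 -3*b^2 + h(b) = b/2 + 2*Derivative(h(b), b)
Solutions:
 h(b) = C1*exp(b/2) + 3*b^2 + 25*b/2 + 25


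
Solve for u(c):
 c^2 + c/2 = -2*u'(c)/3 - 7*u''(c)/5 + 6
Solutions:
 u(c) = C1 + C2*exp(-10*c/21) - c^3/2 + 111*c^2/40 - 531*c/200


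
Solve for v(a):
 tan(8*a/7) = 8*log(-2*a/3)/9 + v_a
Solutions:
 v(a) = C1 - 8*a*log(-a)/9 - 8*a*log(2)/9 + 8*a/9 + 8*a*log(3)/9 - 7*log(cos(8*a/7))/8


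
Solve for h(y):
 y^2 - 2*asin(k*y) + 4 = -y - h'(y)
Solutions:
 h(y) = C1 - y^3/3 - y^2/2 - 4*y + 2*Piecewise((y*asin(k*y) + sqrt(-k^2*y^2 + 1)/k, Ne(k, 0)), (0, True))


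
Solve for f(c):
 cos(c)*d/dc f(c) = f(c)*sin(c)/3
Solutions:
 f(c) = C1/cos(c)^(1/3)


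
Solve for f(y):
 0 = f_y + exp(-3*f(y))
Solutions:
 f(y) = log(C1 - 3*y)/3
 f(y) = log((-3^(1/3) - 3^(5/6)*I)*(C1 - y)^(1/3)/2)
 f(y) = log((-3^(1/3) + 3^(5/6)*I)*(C1 - y)^(1/3)/2)


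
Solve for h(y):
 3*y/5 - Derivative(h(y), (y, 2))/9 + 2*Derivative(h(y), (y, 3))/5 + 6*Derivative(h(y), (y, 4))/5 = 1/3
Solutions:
 h(y) = C1 + C2*y + C3*exp(y*(-3 + sqrt(39))/18) + C4*exp(-y*(3 + sqrt(39))/18) + 9*y^3/10 + 411*y^2/50


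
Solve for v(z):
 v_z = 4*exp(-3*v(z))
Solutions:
 v(z) = log(C1 + 12*z)/3
 v(z) = log((-3^(1/3) - 3^(5/6)*I)*(C1 + 4*z)^(1/3)/2)
 v(z) = log((-3^(1/3) + 3^(5/6)*I)*(C1 + 4*z)^(1/3)/2)


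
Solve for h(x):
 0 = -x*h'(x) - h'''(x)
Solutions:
 h(x) = C1 + Integral(C2*airyai(-x) + C3*airybi(-x), x)


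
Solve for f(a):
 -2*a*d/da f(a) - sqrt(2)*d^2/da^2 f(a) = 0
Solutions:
 f(a) = C1 + C2*erf(2^(3/4)*a/2)


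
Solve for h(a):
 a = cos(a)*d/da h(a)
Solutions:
 h(a) = C1 + Integral(a/cos(a), a)


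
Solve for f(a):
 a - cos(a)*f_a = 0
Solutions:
 f(a) = C1 + Integral(a/cos(a), a)


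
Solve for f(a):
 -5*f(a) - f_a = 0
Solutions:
 f(a) = C1*exp(-5*a)


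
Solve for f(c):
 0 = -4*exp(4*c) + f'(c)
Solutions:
 f(c) = C1 + exp(4*c)


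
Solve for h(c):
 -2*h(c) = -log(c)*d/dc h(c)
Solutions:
 h(c) = C1*exp(2*li(c))


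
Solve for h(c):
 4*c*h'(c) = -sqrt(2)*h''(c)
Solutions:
 h(c) = C1 + C2*erf(2^(1/4)*c)


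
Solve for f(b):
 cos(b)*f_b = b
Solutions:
 f(b) = C1 + Integral(b/cos(b), b)


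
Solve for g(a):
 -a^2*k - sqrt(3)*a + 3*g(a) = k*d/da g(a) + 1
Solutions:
 g(a) = C1*exp(3*a/k) + a^2*k/3 + 2*a*k^2/9 + sqrt(3)*a/3 + 2*k^3/27 + sqrt(3)*k/9 + 1/3


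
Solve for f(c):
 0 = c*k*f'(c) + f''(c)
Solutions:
 f(c) = Piecewise((-sqrt(2)*sqrt(pi)*C1*erf(sqrt(2)*c*sqrt(k)/2)/(2*sqrt(k)) - C2, (k > 0) | (k < 0)), (-C1*c - C2, True))


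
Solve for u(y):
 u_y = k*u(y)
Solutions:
 u(y) = C1*exp(k*y)


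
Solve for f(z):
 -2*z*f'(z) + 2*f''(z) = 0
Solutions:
 f(z) = C1 + C2*erfi(sqrt(2)*z/2)


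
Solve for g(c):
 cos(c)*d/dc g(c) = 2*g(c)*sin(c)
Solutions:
 g(c) = C1/cos(c)^2


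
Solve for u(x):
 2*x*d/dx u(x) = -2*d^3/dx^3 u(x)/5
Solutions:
 u(x) = C1 + Integral(C2*airyai(-5^(1/3)*x) + C3*airybi(-5^(1/3)*x), x)


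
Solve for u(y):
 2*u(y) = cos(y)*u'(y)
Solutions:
 u(y) = C1*(sin(y) + 1)/(sin(y) - 1)


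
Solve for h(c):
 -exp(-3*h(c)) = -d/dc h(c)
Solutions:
 h(c) = log(C1 + 3*c)/3
 h(c) = log((-3^(1/3) - 3^(5/6)*I)*(C1 + c)^(1/3)/2)
 h(c) = log((-3^(1/3) + 3^(5/6)*I)*(C1 + c)^(1/3)/2)


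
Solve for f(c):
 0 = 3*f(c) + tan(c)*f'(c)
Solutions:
 f(c) = C1/sin(c)^3


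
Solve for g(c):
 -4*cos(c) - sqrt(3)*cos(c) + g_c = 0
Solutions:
 g(c) = C1 + sqrt(3)*sin(c) + 4*sin(c)


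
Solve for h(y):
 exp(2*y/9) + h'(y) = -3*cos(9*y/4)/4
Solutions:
 h(y) = C1 - 9*exp(2*y/9)/2 - sin(9*y/4)/3


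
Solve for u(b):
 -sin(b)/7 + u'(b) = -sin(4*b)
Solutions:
 u(b) = C1 - cos(b)/7 + cos(4*b)/4


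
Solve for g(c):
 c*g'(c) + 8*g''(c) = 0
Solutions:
 g(c) = C1 + C2*erf(c/4)


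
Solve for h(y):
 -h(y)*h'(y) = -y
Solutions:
 h(y) = -sqrt(C1 + y^2)
 h(y) = sqrt(C1 + y^2)


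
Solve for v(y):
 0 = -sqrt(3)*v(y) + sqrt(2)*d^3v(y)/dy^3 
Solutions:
 v(y) = C3*exp(2^(5/6)*3^(1/6)*y/2) + (C1*sin(2^(5/6)*3^(2/3)*y/4) + C2*cos(2^(5/6)*3^(2/3)*y/4))*exp(-2^(5/6)*3^(1/6)*y/4)


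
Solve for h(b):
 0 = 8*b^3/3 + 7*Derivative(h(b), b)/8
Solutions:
 h(b) = C1 - 16*b^4/21


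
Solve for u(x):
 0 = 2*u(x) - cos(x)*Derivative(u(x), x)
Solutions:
 u(x) = C1*(sin(x) + 1)/(sin(x) - 1)


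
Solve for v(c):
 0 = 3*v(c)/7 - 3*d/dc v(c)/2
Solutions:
 v(c) = C1*exp(2*c/7)


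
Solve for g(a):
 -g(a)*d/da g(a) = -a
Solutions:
 g(a) = -sqrt(C1 + a^2)
 g(a) = sqrt(C1 + a^2)


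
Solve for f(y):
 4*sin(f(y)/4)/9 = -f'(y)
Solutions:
 4*y/9 + 2*log(cos(f(y)/4) - 1) - 2*log(cos(f(y)/4) + 1) = C1


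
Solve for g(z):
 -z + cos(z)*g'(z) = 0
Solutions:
 g(z) = C1 + Integral(z/cos(z), z)


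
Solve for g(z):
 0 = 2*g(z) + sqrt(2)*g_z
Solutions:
 g(z) = C1*exp(-sqrt(2)*z)


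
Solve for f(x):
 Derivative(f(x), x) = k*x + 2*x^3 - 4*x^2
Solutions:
 f(x) = C1 + k*x^2/2 + x^4/2 - 4*x^3/3


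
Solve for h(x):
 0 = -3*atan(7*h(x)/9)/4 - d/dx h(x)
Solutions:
 Integral(1/atan(7*_y/9), (_y, h(x))) = C1 - 3*x/4


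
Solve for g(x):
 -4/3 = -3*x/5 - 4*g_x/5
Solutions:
 g(x) = C1 - 3*x^2/8 + 5*x/3


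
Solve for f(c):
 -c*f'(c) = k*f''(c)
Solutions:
 f(c) = C1 + C2*sqrt(k)*erf(sqrt(2)*c*sqrt(1/k)/2)


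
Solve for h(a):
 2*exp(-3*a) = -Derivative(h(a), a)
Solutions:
 h(a) = C1 + 2*exp(-3*a)/3


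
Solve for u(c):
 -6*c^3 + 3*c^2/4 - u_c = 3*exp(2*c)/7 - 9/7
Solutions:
 u(c) = C1 - 3*c^4/2 + c^3/4 + 9*c/7 - 3*exp(2*c)/14


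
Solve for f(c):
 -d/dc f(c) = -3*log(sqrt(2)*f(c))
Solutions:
 -2*Integral(1/(2*log(_y) + log(2)), (_y, f(c)))/3 = C1 - c


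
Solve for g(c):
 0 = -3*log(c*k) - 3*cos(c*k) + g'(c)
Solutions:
 g(c) = C1 + 3*c*log(c*k) - 3*c + 3*Piecewise((sin(c*k)/k, Ne(k, 0)), (c, True))


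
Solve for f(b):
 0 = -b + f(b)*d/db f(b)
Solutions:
 f(b) = -sqrt(C1 + b^2)
 f(b) = sqrt(C1 + b^2)


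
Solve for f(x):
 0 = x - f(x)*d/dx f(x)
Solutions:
 f(x) = -sqrt(C1 + x^2)
 f(x) = sqrt(C1 + x^2)


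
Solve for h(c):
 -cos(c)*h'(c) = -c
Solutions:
 h(c) = C1 + Integral(c/cos(c), c)


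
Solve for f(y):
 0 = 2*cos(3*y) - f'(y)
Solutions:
 f(y) = C1 + 2*sin(3*y)/3


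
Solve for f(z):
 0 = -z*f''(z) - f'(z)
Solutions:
 f(z) = C1 + C2*log(z)


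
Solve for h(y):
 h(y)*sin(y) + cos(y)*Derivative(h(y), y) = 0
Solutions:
 h(y) = C1*cos(y)


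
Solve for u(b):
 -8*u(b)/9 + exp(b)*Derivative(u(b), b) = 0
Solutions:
 u(b) = C1*exp(-8*exp(-b)/9)


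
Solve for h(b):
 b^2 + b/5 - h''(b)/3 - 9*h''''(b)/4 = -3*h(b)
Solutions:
 h(b) = C1*exp(-sqrt(6)*b*sqrt(-1 + 2*sqrt(61))/9) + C2*exp(sqrt(6)*b*sqrt(-1 + 2*sqrt(61))/9) + C3*sin(sqrt(6)*b*sqrt(1 + 2*sqrt(61))/9) + C4*cos(sqrt(6)*b*sqrt(1 + 2*sqrt(61))/9) - b^2/3 - b/15 - 2/27


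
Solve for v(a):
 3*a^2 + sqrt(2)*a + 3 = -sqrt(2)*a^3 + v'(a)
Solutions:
 v(a) = C1 + sqrt(2)*a^4/4 + a^3 + sqrt(2)*a^2/2 + 3*a


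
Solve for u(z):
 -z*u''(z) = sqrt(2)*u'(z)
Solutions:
 u(z) = C1 + C2*z^(1 - sqrt(2))


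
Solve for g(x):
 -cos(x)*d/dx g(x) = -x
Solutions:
 g(x) = C1 + Integral(x/cos(x), x)


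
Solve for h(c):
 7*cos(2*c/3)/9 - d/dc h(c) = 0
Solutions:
 h(c) = C1 + 7*sin(2*c/3)/6


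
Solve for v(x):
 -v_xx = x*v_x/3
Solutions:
 v(x) = C1 + C2*erf(sqrt(6)*x/6)


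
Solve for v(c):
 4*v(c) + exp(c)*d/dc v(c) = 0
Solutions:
 v(c) = C1*exp(4*exp(-c))


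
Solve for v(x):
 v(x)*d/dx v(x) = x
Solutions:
 v(x) = -sqrt(C1 + x^2)
 v(x) = sqrt(C1 + x^2)


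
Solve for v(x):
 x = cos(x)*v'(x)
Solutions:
 v(x) = C1 + Integral(x/cos(x), x)


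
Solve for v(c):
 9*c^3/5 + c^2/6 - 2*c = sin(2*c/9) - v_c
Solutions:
 v(c) = C1 - 9*c^4/20 - c^3/18 + c^2 - 9*cos(2*c/9)/2


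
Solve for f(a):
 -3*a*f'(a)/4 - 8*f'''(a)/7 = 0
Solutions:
 f(a) = C1 + Integral(C2*airyai(-42^(1/3)*a/4) + C3*airybi(-42^(1/3)*a/4), a)


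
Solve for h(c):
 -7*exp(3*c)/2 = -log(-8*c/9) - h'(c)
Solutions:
 h(c) = C1 - c*log(-c) + c*(-3*log(2) + 1 + 2*log(3)) + 7*exp(3*c)/6


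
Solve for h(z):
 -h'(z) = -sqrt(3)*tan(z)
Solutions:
 h(z) = C1 - sqrt(3)*log(cos(z))


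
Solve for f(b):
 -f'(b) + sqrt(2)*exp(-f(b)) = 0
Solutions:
 f(b) = log(C1 + sqrt(2)*b)


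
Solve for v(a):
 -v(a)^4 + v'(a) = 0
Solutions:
 v(a) = (-1/(C1 + 3*a))^(1/3)
 v(a) = (-1/(C1 + a))^(1/3)*(-3^(2/3) - 3*3^(1/6)*I)/6
 v(a) = (-1/(C1 + a))^(1/3)*(-3^(2/3) + 3*3^(1/6)*I)/6


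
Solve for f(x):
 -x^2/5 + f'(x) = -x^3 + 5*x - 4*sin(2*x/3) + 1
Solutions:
 f(x) = C1 - x^4/4 + x^3/15 + 5*x^2/2 + x + 6*cos(2*x/3)


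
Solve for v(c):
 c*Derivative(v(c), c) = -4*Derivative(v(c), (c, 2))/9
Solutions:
 v(c) = C1 + C2*erf(3*sqrt(2)*c/4)


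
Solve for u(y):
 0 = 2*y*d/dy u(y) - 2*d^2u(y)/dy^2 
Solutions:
 u(y) = C1 + C2*erfi(sqrt(2)*y/2)


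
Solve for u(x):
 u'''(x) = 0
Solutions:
 u(x) = C1 + C2*x + C3*x^2


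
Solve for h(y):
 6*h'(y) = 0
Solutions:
 h(y) = C1


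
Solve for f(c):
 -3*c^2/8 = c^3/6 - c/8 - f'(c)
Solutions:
 f(c) = C1 + c^4/24 + c^3/8 - c^2/16


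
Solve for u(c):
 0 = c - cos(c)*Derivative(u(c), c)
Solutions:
 u(c) = C1 + Integral(c/cos(c), c)


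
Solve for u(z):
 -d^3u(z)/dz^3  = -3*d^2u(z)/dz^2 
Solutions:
 u(z) = C1 + C2*z + C3*exp(3*z)


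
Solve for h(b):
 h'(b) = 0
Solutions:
 h(b) = C1


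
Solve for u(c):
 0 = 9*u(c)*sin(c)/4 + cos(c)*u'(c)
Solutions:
 u(c) = C1*cos(c)^(9/4)


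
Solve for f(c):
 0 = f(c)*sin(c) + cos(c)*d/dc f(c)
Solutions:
 f(c) = C1*cos(c)


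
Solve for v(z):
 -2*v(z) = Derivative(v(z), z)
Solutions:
 v(z) = C1*exp(-2*z)


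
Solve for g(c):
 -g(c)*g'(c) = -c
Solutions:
 g(c) = -sqrt(C1 + c^2)
 g(c) = sqrt(C1 + c^2)


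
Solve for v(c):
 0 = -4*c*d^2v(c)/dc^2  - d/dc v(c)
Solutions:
 v(c) = C1 + C2*c^(3/4)


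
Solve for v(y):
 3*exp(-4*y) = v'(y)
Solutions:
 v(y) = C1 - 3*exp(-4*y)/4


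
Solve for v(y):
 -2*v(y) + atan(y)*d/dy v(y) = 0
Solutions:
 v(y) = C1*exp(2*Integral(1/atan(y), y))


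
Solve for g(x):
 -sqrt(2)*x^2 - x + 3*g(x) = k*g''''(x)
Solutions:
 g(x) = C1*exp(-3^(1/4)*x*(1/k)^(1/4)) + C2*exp(3^(1/4)*x*(1/k)^(1/4)) + C3*exp(-3^(1/4)*I*x*(1/k)^(1/4)) + C4*exp(3^(1/4)*I*x*(1/k)^(1/4)) + sqrt(2)*x^2/3 + x/3


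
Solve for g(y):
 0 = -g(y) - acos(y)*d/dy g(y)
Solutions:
 g(y) = C1*exp(-Integral(1/acos(y), y))


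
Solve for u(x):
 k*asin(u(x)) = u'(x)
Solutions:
 Integral(1/asin(_y), (_y, u(x))) = C1 + k*x


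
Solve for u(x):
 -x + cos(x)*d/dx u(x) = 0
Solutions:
 u(x) = C1 + Integral(x/cos(x), x)


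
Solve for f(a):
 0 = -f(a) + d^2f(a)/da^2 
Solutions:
 f(a) = C1*exp(-a) + C2*exp(a)


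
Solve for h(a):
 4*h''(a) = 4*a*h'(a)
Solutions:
 h(a) = C1 + C2*erfi(sqrt(2)*a/2)


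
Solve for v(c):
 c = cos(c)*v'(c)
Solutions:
 v(c) = C1 + Integral(c/cos(c), c)


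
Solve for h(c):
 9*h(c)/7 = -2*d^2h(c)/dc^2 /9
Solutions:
 h(c) = C1*sin(9*sqrt(14)*c/14) + C2*cos(9*sqrt(14)*c/14)


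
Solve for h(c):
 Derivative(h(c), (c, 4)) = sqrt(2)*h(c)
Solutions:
 h(c) = C1*exp(-2^(1/8)*c) + C2*exp(2^(1/8)*c) + C3*sin(2^(1/8)*c) + C4*cos(2^(1/8)*c)


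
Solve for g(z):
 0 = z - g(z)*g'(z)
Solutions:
 g(z) = -sqrt(C1 + z^2)
 g(z) = sqrt(C1 + z^2)


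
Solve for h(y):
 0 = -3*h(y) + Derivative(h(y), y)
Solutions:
 h(y) = C1*exp(3*y)


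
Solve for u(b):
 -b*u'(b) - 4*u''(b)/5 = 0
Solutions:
 u(b) = C1 + C2*erf(sqrt(10)*b/4)


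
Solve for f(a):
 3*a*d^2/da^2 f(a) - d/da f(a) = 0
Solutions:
 f(a) = C1 + C2*a^(4/3)


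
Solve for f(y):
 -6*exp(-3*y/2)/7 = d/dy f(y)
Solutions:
 f(y) = C1 + 4*exp(-3*y/2)/7


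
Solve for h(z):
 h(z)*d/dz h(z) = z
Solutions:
 h(z) = -sqrt(C1 + z^2)
 h(z) = sqrt(C1 + z^2)


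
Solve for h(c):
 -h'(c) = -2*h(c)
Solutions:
 h(c) = C1*exp(2*c)


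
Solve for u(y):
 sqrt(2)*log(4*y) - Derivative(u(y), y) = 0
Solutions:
 u(y) = C1 + sqrt(2)*y*log(y) - sqrt(2)*y + 2*sqrt(2)*y*log(2)


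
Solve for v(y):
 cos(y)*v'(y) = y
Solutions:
 v(y) = C1 + Integral(y/cos(y), y)


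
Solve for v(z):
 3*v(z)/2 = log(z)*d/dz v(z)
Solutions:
 v(z) = C1*exp(3*li(z)/2)


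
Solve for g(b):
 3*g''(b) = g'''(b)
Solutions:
 g(b) = C1 + C2*b + C3*exp(3*b)


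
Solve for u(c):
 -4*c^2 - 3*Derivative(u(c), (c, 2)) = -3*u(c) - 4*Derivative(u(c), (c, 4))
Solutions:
 u(c) = 4*c^2/3 + (C1*sin(sqrt(2)*3^(1/4)*c*sin(atan(sqrt(39)/3)/2)/2) + C2*cos(sqrt(2)*3^(1/4)*c*sin(atan(sqrt(39)/3)/2)/2))*exp(-sqrt(2)*3^(1/4)*c*cos(atan(sqrt(39)/3)/2)/2) + (C3*sin(sqrt(2)*3^(1/4)*c*sin(atan(sqrt(39)/3)/2)/2) + C4*cos(sqrt(2)*3^(1/4)*c*sin(atan(sqrt(39)/3)/2)/2))*exp(sqrt(2)*3^(1/4)*c*cos(atan(sqrt(39)/3)/2)/2) + 8/3


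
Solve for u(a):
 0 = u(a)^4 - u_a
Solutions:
 u(a) = (-1/(C1 + 3*a))^(1/3)
 u(a) = (-1/(C1 + a))^(1/3)*(-3^(2/3) - 3*3^(1/6)*I)/6
 u(a) = (-1/(C1 + a))^(1/3)*(-3^(2/3) + 3*3^(1/6)*I)/6


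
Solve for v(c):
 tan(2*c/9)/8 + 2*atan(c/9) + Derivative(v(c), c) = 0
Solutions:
 v(c) = C1 - 2*c*atan(c/9) + 9*log(c^2 + 81) + 9*log(cos(2*c/9))/16


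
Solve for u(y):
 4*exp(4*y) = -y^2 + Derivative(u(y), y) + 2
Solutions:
 u(y) = C1 + y^3/3 - 2*y + exp(4*y)


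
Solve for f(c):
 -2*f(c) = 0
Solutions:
 f(c) = 0


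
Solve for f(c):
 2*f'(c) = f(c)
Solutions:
 f(c) = C1*exp(c/2)


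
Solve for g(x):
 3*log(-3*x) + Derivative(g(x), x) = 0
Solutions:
 g(x) = C1 - 3*x*log(-x) + 3*x*(1 - log(3))


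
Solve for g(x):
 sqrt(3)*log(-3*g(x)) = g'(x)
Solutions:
 -sqrt(3)*Integral(1/(log(-_y) + log(3)), (_y, g(x)))/3 = C1 - x


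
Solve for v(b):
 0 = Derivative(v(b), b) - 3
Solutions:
 v(b) = C1 + 3*b


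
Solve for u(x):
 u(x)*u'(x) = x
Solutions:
 u(x) = -sqrt(C1 + x^2)
 u(x) = sqrt(C1 + x^2)


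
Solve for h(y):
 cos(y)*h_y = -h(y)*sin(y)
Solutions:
 h(y) = C1*cos(y)


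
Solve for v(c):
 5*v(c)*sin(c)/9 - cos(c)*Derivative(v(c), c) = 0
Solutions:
 v(c) = C1/cos(c)^(5/9)


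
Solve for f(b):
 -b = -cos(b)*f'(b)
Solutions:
 f(b) = C1 + Integral(b/cos(b), b)


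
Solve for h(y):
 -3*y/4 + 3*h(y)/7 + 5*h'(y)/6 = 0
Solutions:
 h(y) = C1*exp(-18*y/35) + 7*y/4 - 245/72


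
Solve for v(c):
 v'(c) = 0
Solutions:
 v(c) = C1


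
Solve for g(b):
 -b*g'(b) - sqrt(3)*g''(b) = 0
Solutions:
 g(b) = C1 + C2*erf(sqrt(2)*3^(3/4)*b/6)


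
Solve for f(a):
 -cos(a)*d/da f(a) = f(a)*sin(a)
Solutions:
 f(a) = C1*cos(a)


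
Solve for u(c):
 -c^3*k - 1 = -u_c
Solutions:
 u(c) = C1 + c^4*k/4 + c


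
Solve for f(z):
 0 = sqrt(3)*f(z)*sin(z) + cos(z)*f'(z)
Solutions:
 f(z) = C1*cos(z)^(sqrt(3))


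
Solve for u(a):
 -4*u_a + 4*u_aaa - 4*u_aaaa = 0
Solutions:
 u(a) = C1 + C2*exp(a*(2*2^(1/3)/(3*sqrt(69) + 25)^(1/3) + 4 + 2^(2/3)*(3*sqrt(69) + 25)^(1/3))/12)*sin(2^(1/3)*sqrt(3)*a*(-2^(1/3)*(3*sqrt(69) + 25)^(1/3) + 2/(3*sqrt(69) + 25)^(1/3))/12) + C3*exp(a*(2*2^(1/3)/(3*sqrt(69) + 25)^(1/3) + 4 + 2^(2/3)*(3*sqrt(69) + 25)^(1/3))/12)*cos(2^(1/3)*sqrt(3)*a*(-2^(1/3)*(3*sqrt(69) + 25)^(1/3) + 2/(3*sqrt(69) + 25)^(1/3))/12) + C4*exp(a*(-2^(2/3)*(3*sqrt(69) + 25)^(1/3) - 2*2^(1/3)/(3*sqrt(69) + 25)^(1/3) + 2)/6)


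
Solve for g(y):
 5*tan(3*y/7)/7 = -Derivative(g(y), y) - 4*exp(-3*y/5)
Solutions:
 g(y) = C1 - 5*log(tan(3*y/7)^2 + 1)/6 + 20*exp(-3*y/5)/3


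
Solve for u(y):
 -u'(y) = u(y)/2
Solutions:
 u(y) = C1*exp(-y/2)


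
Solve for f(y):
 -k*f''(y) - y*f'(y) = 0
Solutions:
 f(y) = C1 + C2*sqrt(k)*erf(sqrt(2)*y*sqrt(1/k)/2)


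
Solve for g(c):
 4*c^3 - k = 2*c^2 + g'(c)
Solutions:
 g(c) = C1 + c^4 - 2*c^3/3 - c*k


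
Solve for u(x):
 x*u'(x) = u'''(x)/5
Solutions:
 u(x) = C1 + Integral(C2*airyai(5^(1/3)*x) + C3*airybi(5^(1/3)*x), x)


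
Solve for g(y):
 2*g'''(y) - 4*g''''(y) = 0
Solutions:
 g(y) = C1 + C2*y + C3*y^2 + C4*exp(y/2)


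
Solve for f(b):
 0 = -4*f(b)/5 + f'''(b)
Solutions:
 f(b) = C3*exp(10^(2/3)*b/5) + (C1*sin(10^(2/3)*sqrt(3)*b/10) + C2*cos(10^(2/3)*sqrt(3)*b/10))*exp(-10^(2/3)*b/10)


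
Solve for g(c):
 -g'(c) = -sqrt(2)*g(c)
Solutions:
 g(c) = C1*exp(sqrt(2)*c)


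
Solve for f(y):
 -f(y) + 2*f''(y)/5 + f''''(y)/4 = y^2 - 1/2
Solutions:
 f(y) = C1*exp(-sqrt(10)*y*sqrt(-2 + sqrt(29))/5) + C2*exp(sqrt(10)*y*sqrt(-2 + sqrt(29))/5) + C3*sin(sqrt(10)*y*sqrt(2 + sqrt(29))/5) + C4*cos(sqrt(10)*y*sqrt(2 + sqrt(29))/5) - y^2 - 3/10


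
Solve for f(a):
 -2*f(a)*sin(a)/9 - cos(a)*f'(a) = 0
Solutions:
 f(a) = C1*cos(a)^(2/9)


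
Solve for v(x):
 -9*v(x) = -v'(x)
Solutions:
 v(x) = C1*exp(9*x)


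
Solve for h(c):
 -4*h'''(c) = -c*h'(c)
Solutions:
 h(c) = C1 + Integral(C2*airyai(2^(1/3)*c/2) + C3*airybi(2^(1/3)*c/2), c)


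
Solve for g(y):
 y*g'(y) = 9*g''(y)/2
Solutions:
 g(y) = C1 + C2*erfi(y/3)


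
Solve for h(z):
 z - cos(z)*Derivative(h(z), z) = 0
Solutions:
 h(z) = C1 + Integral(z/cos(z), z)


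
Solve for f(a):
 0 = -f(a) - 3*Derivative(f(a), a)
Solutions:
 f(a) = C1*exp(-a/3)


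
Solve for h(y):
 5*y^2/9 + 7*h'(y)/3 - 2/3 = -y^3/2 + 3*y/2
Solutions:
 h(y) = C1 - 3*y^4/56 - 5*y^3/63 + 9*y^2/28 + 2*y/7


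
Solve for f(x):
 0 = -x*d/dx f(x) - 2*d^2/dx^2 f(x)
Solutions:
 f(x) = C1 + C2*erf(x/2)


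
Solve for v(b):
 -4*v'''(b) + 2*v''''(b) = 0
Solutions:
 v(b) = C1 + C2*b + C3*b^2 + C4*exp(2*b)


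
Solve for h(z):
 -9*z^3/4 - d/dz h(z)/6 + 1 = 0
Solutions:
 h(z) = C1 - 27*z^4/8 + 6*z


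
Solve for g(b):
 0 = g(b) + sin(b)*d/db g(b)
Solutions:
 g(b) = C1*sqrt(cos(b) + 1)/sqrt(cos(b) - 1)


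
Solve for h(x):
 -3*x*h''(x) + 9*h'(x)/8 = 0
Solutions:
 h(x) = C1 + C2*x^(11/8)


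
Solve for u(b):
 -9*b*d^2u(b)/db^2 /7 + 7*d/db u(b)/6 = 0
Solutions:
 u(b) = C1 + C2*b^(103/54)


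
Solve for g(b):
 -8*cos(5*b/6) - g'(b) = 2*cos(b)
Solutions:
 g(b) = C1 - 48*sin(5*b/6)/5 - 2*sin(b)


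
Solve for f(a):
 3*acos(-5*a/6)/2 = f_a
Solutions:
 f(a) = C1 + 3*a*acos(-5*a/6)/2 + 3*sqrt(36 - 25*a^2)/10


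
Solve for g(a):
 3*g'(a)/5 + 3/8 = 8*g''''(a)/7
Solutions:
 g(a) = C1 + C4*exp(21^(1/3)*5^(2/3)*a/10) - 5*a/8 + (C2*sin(3^(5/6)*5^(2/3)*7^(1/3)*a/20) + C3*cos(3^(5/6)*5^(2/3)*7^(1/3)*a/20))*exp(-21^(1/3)*5^(2/3)*a/20)


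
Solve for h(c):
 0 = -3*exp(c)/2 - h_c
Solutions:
 h(c) = C1 - 3*exp(c)/2


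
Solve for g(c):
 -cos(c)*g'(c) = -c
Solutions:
 g(c) = C1 + Integral(c/cos(c), c)


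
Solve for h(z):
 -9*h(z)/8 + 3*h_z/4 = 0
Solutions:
 h(z) = C1*exp(3*z/2)


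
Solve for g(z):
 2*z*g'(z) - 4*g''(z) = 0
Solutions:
 g(z) = C1 + C2*erfi(z/2)


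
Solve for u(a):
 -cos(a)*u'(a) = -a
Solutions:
 u(a) = C1 + Integral(a/cos(a), a)


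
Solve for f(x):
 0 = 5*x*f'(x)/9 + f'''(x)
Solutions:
 f(x) = C1 + Integral(C2*airyai(-15^(1/3)*x/3) + C3*airybi(-15^(1/3)*x/3), x)


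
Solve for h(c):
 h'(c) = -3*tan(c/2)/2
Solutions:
 h(c) = C1 + 3*log(cos(c/2))


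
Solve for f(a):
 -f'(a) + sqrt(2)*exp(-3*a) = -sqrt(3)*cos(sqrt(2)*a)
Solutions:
 f(a) = C1 + sqrt(6)*sin(sqrt(2)*a)/2 - sqrt(2)*exp(-3*a)/3


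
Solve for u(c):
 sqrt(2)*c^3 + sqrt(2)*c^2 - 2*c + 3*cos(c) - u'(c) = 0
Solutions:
 u(c) = C1 + sqrt(2)*c^4/4 + sqrt(2)*c^3/3 - c^2 + 3*sin(c)


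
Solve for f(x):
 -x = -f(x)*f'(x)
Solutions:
 f(x) = -sqrt(C1 + x^2)
 f(x) = sqrt(C1 + x^2)


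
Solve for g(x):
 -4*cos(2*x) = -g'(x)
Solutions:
 g(x) = C1 + 2*sin(2*x)


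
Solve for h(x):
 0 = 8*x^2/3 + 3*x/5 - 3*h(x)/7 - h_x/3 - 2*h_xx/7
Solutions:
 h(x) = 56*x^2/9 - 3353*x/405 + (C1*sin(sqrt(167)*x/12) + C2*cos(sqrt(167)*x/12))*exp(-7*x/12) - 6769/3645


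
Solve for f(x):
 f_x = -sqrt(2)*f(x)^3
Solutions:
 f(x) = -sqrt(2)*sqrt(-1/(C1 - sqrt(2)*x))/2
 f(x) = sqrt(2)*sqrt(-1/(C1 - sqrt(2)*x))/2


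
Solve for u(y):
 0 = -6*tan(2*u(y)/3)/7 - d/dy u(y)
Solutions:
 u(y) = -3*asin(C1*exp(-4*y/7))/2 + 3*pi/2
 u(y) = 3*asin(C1*exp(-4*y/7))/2


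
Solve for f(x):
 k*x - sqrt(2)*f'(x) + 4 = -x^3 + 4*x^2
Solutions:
 f(x) = C1 + sqrt(2)*k*x^2/4 + sqrt(2)*x^4/8 - 2*sqrt(2)*x^3/3 + 2*sqrt(2)*x


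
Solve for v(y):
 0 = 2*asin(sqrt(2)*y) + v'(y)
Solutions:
 v(y) = C1 - 2*y*asin(sqrt(2)*y) - sqrt(2)*sqrt(1 - 2*y^2)


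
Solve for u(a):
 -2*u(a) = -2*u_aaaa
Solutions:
 u(a) = C1*exp(-a) + C2*exp(a) + C3*sin(a) + C4*cos(a)


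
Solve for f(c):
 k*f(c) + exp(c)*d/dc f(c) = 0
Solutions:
 f(c) = C1*exp(k*exp(-c))


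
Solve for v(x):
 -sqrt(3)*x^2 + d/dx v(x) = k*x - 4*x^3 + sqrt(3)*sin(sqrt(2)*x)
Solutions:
 v(x) = C1 + k*x^2/2 - x^4 + sqrt(3)*x^3/3 - sqrt(6)*cos(sqrt(2)*x)/2


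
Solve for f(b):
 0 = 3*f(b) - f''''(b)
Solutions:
 f(b) = C1*exp(-3^(1/4)*b) + C2*exp(3^(1/4)*b) + C3*sin(3^(1/4)*b) + C4*cos(3^(1/4)*b)


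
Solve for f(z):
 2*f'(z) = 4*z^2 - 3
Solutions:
 f(z) = C1 + 2*z^3/3 - 3*z/2


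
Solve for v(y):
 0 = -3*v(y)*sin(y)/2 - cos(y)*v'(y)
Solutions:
 v(y) = C1*cos(y)^(3/2)


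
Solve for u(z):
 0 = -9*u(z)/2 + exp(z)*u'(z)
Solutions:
 u(z) = C1*exp(-9*exp(-z)/2)


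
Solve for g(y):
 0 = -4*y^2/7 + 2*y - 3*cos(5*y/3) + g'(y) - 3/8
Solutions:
 g(y) = C1 + 4*y^3/21 - y^2 + 3*y/8 + 9*sin(5*y/3)/5


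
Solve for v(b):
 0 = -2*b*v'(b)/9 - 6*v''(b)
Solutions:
 v(b) = C1 + C2*erf(sqrt(6)*b/18)


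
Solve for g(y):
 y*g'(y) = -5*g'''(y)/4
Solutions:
 g(y) = C1 + Integral(C2*airyai(-10^(2/3)*y/5) + C3*airybi(-10^(2/3)*y/5), y)


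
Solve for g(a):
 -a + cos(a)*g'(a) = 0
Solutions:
 g(a) = C1 + Integral(a/cos(a), a)


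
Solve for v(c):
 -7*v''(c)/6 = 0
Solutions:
 v(c) = C1 + C2*c


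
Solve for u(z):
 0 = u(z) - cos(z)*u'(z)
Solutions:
 u(z) = C1*sqrt(sin(z) + 1)/sqrt(sin(z) - 1)


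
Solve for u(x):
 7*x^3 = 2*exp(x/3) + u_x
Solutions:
 u(x) = C1 + 7*x^4/4 - 6*exp(x/3)


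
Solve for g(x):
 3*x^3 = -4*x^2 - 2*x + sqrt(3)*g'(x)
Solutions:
 g(x) = C1 + sqrt(3)*x^4/4 + 4*sqrt(3)*x^3/9 + sqrt(3)*x^2/3


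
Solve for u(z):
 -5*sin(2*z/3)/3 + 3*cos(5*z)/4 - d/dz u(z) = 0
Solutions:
 u(z) = C1 + 3*sin(5*z)/20 + 5*cos(2*z/3)/2


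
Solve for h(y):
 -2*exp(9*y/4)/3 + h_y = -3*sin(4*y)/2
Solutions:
 h(y) = C1 + 8*exp(9*y/4)/27 + 3*cos(4*y)/8


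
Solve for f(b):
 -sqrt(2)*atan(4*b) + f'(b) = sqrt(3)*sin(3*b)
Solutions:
 f(b) = C1 + sqrt(2)*(b*atan(4*b) - log(16*b^2 + 1)/8) - sqrt(3)*cos(3*b)/3


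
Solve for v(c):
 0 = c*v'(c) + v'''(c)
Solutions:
 v(c) = C1 + Integral(C2*airyai(-c) + C3*airybi(-c), c)


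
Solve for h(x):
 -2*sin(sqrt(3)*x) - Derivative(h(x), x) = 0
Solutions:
 h(x) = C1 + 2*sqrt(3)*cos(sqrt(3)*x)/3


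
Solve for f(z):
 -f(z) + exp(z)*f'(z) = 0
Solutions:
 f(z) = C1*exp(-exp(-z))


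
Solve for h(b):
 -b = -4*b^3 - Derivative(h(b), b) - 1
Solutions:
 h(b) = C1 - b^4 + b^2/2 - b


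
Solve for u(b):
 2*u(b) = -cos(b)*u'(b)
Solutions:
 u(b) = C1*(sin(b) - 1)/(sin(b) + 1)


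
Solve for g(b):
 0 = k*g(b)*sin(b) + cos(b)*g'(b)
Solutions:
 g(b) = C1*exp(k*log(cos(b)))


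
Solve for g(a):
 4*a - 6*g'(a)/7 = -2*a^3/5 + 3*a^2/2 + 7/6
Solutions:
 g(a) = C1 + 7*a^4/60 - 7*a^3/12 + 7*a^2/3 - 49*a/36


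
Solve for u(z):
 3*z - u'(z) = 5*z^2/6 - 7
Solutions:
 u(z) = C1 - 5*z^3/18 + 3*z^2/2 + 7*z


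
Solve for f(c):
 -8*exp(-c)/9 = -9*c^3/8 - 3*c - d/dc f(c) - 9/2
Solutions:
 f(c) = C1 - 9*c^4/32 - 3*c^2/2 - 9*c/2 - 8*exp(-c)/9


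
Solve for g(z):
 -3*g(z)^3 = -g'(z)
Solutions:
 g(z) = -sqrt(2)*sqrt(-1/(C1 + 3*z))/2
 g(z) = sqrt(2)*sqrt(-1/(C1 + 3*z))/2


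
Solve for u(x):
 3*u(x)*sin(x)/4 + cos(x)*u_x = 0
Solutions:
 u(x) = C1*cos(x)^(3/4)


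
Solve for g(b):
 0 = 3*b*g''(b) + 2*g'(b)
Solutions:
 g(b) = C1 + C2*b^(1/3)


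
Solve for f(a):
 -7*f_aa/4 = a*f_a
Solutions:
 f(a) = C1 + C2*erf(sqrt(14)*a/7)


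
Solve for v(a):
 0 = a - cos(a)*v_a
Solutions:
 v(a) = C1 + Integral(a/cos(a), a)


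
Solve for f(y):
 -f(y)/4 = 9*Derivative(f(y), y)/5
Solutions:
 f(y) = C1*exp(-5*y/36)


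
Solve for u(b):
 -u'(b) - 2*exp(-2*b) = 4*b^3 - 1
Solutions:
 u(b) = C1 - b^4 + b + exp(-2*b)


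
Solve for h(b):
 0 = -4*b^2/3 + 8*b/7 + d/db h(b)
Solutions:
 h(b) = C1 + 4*b^3/9 - 4*b^2/7


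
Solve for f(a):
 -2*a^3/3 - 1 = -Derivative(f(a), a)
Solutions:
 f(a) = C1 + a^4/6 + a


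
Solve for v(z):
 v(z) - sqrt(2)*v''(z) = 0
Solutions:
 v(z) = C1*exp(-2^(3/4)*z/2) + C2*exp(2^(3/4)*z/2)


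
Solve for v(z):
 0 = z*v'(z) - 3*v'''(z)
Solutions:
 v(z) = C1 + Integral(C2*airyai(3^(2/3)*z/3) + C3*airybi(3^(2/3)*z/3), z)


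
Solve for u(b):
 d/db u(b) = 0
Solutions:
 u(b) = C1


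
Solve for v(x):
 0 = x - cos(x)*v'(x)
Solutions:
 v(x) = C1 + Integral(x/cos(x), x)


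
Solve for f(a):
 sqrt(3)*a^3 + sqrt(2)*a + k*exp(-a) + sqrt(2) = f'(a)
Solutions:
 f(a) = C1 + sqrt(3)*a^4/4 + sqrt(2)*a^2/2 + sqrt(2)*a - k*exp(-a)


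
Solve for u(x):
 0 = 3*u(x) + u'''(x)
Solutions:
 u(x) = C3*exp(-3^(1/3)*x) + (C1*sin(3^(5/6)*x/2) + C2*cos(3^(5/6)*x/2))*exp(3^(1/3)*x/2)


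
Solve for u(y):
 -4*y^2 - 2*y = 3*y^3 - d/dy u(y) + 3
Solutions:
 u(y) = C1 + 3*y^4/4 + 4*y^3/3 + y^2 + 3*y


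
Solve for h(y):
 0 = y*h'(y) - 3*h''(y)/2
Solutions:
 h(y) = C1 + C2*erfi(sqrt(3)*y/3)


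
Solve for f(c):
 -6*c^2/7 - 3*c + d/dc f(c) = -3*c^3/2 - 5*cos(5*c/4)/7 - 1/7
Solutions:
 f(c) = C1 - 3*c^4/8 + 2*c^3/7 + 3*c^2/2 - c/7 - 4*sin(5*c/4)/7


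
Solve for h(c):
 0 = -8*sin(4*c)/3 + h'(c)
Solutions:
 h(c) = C1 - 2*cos(4*c)/3


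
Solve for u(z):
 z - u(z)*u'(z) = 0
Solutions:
 u(z) = -sqrt(C1 + z^2)
 u(z) = sqrt(C1 + z^2)


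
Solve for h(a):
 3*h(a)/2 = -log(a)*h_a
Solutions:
 h(a) = C1*exp(-3*li(a)/2)


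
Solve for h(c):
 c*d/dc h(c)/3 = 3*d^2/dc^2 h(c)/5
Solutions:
 h(c) = C1 + C2*erfi(sqrt(10)*c/6)


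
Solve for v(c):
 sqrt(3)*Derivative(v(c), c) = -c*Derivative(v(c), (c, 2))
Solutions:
 v(c) = C1 + C2*c^(1 - sqrt(3))


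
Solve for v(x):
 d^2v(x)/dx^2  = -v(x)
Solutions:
 v(x) = C1*sin(x) + C2*cos(x)


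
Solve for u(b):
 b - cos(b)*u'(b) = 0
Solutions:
 u(b) = C1 + Integral(b/cos(b), b)


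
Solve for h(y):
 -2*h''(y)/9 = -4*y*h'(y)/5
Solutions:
 h(y) = C1 + C2*erfi(3*sqrt(5)*y/5)
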